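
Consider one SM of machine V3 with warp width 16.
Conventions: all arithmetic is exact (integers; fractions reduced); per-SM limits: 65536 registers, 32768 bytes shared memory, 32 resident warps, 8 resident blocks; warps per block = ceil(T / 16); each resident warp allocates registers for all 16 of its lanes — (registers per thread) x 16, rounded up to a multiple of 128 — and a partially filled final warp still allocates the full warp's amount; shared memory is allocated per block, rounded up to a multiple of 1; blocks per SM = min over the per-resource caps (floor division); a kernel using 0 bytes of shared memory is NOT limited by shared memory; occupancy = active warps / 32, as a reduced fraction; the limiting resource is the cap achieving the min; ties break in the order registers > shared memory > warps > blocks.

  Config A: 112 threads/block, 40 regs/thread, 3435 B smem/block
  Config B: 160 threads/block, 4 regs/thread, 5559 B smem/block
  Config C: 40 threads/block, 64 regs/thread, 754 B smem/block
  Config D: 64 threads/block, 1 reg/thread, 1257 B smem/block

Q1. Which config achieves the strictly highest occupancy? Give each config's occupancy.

occupancies: A 7/8, B 15/16, C 3/4, D 1

Answer: D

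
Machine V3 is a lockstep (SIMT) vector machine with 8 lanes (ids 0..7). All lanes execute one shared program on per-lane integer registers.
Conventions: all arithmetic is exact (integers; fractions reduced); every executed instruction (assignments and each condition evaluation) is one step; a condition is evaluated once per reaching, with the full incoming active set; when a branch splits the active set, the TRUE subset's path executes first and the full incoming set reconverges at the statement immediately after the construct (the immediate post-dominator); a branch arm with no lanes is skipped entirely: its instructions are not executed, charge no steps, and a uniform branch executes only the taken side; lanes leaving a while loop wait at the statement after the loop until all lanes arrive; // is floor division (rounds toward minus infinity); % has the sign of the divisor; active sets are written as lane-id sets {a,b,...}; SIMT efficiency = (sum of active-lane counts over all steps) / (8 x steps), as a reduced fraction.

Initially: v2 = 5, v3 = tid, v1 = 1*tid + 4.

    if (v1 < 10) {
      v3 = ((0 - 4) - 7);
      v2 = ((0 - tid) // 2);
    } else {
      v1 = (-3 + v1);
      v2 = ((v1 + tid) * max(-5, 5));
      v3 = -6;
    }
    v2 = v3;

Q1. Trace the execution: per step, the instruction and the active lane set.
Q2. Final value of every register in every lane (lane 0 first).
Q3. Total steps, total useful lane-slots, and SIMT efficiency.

step 0: eval (v1 < 10)               {0,1,2,3,4,5,6,7}
step 1: v3 <- ((0 - 4) - 7)          {0,1,2,3,4,5}
step 2: v2 <- ((0 - tid) // 2)       {0,1,2,3,4,5}
step 3: v1 <- (-3 + v1)              {6,7}
step 4: v2 <- ((v1 + tid) * max(-5, 5)) {6,7}
step 5: v3 <- -6                     {6,7}
step 6: v2 <- v3                     {0,1,2,3,4,5,6,7}

Answer: 7 steps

v2: -11,-11,-11,-11,-11,-11,-6,-6
v3: -11,-11,-11,-11,-11,-11,-6,-6
v1: 4,5,6,7,8,9,7,8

steps = 7; useful = 34; efficiency = 34/56 = 17/28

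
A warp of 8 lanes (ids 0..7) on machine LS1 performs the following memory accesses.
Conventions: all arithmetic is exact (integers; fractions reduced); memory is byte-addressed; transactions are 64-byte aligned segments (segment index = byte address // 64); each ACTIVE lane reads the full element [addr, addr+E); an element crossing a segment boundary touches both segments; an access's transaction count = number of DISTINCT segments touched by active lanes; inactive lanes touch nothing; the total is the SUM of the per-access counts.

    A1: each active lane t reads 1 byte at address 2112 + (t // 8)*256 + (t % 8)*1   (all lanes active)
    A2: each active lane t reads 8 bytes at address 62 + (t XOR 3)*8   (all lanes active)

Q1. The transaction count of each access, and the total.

A1: 1 transaction
A2: 2 transactions

Answer: 1,2; total 3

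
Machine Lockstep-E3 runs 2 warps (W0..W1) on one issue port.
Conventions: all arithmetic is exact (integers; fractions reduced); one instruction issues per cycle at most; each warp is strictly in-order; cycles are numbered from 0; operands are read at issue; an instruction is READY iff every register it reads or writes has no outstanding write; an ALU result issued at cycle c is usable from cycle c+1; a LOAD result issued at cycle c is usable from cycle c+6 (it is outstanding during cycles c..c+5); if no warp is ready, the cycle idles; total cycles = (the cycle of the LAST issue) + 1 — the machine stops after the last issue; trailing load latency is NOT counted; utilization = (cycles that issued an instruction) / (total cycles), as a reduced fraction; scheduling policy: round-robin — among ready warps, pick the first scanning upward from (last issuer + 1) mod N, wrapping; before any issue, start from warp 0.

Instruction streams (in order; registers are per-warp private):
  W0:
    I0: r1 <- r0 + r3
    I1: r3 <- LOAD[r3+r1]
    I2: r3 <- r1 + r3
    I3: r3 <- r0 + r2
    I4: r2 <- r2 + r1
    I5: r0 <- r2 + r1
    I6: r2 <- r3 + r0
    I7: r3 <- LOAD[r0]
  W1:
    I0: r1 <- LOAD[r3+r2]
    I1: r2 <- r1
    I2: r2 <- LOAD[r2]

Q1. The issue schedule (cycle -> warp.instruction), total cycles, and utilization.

cycle 0: W0.I0
cycle 1: W1.I0
cycle 2: W0.I1
cycle 3: idle
cycle 4: idle
cycle 5: idle
cycle 6: idle
cycle 7: W1.I1
cycle 8: W0.I2
cycle 9: W1.I2
cycle 10: W0.I3
cycle 11: W0.I4
cycle 12: W0.I5
cycle 13: W0.I6
cycle 14: W0.I7

Answer: 15 cycles, utilization 11/15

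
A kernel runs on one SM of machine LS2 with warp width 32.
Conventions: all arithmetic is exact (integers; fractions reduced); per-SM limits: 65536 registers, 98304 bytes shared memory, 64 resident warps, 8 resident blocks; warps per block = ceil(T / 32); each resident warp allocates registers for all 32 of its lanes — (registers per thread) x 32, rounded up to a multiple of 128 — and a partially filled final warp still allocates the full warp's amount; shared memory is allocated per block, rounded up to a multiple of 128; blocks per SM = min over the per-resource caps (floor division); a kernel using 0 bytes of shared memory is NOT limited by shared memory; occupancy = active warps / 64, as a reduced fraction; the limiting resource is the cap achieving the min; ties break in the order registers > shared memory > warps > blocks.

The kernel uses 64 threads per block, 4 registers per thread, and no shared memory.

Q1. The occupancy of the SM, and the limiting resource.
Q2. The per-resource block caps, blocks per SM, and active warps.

Answer: occupancy 1/4, limited by blocks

registers: 256 blocks
shared memory: no limit (kernel uses none)
warps: 32 blocks
blocks: 8 blocks

Answer: 8 blocks, 16 active warps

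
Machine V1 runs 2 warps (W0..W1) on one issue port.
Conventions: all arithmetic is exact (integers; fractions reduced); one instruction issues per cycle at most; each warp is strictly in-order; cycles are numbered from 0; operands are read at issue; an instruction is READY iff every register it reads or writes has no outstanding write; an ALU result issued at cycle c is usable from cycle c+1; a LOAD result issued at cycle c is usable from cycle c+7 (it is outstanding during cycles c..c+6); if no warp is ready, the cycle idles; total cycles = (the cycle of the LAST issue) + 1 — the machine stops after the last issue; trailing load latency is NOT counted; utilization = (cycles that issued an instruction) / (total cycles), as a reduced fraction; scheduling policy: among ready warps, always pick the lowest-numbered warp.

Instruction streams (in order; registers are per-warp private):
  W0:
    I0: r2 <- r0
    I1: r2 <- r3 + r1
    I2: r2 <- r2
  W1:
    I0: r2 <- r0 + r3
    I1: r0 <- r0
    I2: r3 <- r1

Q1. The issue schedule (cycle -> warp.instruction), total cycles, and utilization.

cycle 0: W0.I0
cycle 1: W0.I1
cycle 2: W0.I2
cycle 3: W1.I0
cycle 4: W1.I1
cycle 5: W1.I2

Answer: 6 cycles, utilization 1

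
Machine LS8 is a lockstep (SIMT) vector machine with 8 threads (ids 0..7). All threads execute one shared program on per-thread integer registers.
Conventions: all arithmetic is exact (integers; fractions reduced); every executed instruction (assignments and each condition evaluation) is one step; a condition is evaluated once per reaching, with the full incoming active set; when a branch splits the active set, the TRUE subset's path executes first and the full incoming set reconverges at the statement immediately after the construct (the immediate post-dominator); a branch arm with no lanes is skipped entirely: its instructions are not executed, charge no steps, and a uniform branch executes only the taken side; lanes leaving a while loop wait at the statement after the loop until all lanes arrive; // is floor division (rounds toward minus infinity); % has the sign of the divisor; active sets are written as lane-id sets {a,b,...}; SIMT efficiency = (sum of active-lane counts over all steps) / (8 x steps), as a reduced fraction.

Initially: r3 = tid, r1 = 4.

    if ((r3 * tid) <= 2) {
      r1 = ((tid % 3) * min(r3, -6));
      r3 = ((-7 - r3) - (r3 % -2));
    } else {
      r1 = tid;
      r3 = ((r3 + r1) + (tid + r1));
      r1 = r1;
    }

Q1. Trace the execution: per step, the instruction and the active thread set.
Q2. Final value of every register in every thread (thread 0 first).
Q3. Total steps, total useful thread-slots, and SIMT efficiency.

step 0: eval ((r3 * tid) <= 2)       {0,1,2,3,4,5,6,7}
step 1: r1 <- ((tid % 3) * min(r3, -6)) {0,1}
step 2: r3 <- ((-7 - r3) - (r3 % -2)) {0,1}
step 3: r1 <- tid                    {2,3,4,5,6,7}
step 4: r3 <- ((r3 + r1) + (tid + r1)) {2,3,4,5,6,7}
step 5: r1 <- r1                     {2,3,4,5,6,7}

Answer: 6 steps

r3: -7,-7,8,12,16,20,24,28
r1: 0,-6,2,3,4,5,6,7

steps = 6; useful = 30; efficiency = 30/48 = 5/8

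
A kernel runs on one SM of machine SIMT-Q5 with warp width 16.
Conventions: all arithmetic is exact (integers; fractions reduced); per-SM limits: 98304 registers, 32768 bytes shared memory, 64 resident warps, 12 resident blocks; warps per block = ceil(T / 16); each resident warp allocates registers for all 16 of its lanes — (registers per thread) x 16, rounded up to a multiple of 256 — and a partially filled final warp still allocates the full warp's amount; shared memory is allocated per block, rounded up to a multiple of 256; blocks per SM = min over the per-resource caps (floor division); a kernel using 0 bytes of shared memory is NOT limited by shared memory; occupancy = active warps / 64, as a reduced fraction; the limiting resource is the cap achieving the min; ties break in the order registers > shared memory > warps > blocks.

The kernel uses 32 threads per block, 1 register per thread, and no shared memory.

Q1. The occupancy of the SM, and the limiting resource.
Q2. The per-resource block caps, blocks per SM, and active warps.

Answer: occupancy 3/8, limited by blocks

registers: 192 blocks
shared memory: no limit (kernel uses none)
warps: 32 blocks
blocks: 12 blocks

Answer: 12 blocks, 24 active warps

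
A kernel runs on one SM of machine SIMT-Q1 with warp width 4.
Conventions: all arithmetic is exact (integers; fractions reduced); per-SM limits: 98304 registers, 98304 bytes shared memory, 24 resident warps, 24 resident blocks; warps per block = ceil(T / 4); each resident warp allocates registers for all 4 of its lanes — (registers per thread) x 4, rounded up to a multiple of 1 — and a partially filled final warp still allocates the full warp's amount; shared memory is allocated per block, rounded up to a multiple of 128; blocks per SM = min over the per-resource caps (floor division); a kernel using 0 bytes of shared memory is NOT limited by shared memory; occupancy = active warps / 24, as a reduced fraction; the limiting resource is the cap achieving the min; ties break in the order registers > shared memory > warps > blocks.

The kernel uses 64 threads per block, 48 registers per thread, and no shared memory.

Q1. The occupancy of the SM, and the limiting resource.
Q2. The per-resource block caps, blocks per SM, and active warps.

Answer: occupancy 2/3, limited by warps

registers: 32 blocks
shared memory: no limit (kernel uses none)
warps: 1 block
blocks: 24 blocks

Answer: 1 block, 16 active warps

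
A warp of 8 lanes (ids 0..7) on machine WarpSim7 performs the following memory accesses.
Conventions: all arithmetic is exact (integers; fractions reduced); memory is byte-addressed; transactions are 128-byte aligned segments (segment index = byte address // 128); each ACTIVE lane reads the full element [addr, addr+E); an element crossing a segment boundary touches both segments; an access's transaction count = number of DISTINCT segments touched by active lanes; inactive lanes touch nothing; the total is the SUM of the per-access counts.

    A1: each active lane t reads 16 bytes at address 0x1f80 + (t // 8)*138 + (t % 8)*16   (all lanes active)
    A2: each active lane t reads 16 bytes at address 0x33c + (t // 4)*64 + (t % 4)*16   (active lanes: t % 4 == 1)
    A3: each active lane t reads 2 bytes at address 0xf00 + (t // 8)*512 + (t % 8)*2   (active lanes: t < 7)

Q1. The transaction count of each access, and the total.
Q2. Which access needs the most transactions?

A1: 1 transaction
A2: 2 transactions
A3: 1 transaction

Answer: 1,2,1; total 4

Answer: A2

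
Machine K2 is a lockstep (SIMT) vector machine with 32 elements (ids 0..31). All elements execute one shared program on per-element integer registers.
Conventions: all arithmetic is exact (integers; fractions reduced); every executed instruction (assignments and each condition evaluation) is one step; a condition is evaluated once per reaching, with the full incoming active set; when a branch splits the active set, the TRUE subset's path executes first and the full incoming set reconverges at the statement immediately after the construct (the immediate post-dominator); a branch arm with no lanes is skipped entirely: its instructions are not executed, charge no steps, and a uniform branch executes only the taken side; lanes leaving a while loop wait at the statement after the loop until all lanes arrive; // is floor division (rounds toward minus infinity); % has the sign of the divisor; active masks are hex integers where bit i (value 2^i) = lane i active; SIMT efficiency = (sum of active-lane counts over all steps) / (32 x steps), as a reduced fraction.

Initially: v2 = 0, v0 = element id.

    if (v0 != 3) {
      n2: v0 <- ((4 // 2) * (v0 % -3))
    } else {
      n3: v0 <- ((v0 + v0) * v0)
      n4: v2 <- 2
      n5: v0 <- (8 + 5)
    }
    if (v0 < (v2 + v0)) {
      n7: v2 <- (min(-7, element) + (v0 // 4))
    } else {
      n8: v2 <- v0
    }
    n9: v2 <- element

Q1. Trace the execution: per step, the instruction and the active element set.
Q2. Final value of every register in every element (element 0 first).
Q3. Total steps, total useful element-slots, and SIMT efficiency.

step 0: eval (v0 != 3)               0xffffffff
step 1: v0 <- ((4 // 2) * (v0 % -3)) 0xfffffff7
step 2: v0 <- ((v0 + v0) * v0)       0x00000008
step 3: v2 <- 2                      0x00000008
step 4: v0 <- (8 + 5)                0x00000008
step 5: eval (v0 < (v2 + v0))        0xffffffff
step 6: v2 <- (min(-7, element) + (v0 // 4)) 0x00000008
step 7: v2 <- v0                     0xfffffff7
step 8: v2 <- element                0xffffffff

Answer: 9 steps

v2: 0,1,2,3,4,5,6,7,8,9,10,11,12,13,14,15,16,17,18,19,20,21,22,23,24,25,26,27,28,29,30,31
v0: 0,-4,-2,13,-4,-2,0,-4,-2,0,-4,-2,0,-4,-2,0,-4,-2,0,-4,-2,0,-4,-2,0,-4,-2,0,-4,-2,0,-4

steps = 9; useful = 162; efficiency = 162/288 = 9/16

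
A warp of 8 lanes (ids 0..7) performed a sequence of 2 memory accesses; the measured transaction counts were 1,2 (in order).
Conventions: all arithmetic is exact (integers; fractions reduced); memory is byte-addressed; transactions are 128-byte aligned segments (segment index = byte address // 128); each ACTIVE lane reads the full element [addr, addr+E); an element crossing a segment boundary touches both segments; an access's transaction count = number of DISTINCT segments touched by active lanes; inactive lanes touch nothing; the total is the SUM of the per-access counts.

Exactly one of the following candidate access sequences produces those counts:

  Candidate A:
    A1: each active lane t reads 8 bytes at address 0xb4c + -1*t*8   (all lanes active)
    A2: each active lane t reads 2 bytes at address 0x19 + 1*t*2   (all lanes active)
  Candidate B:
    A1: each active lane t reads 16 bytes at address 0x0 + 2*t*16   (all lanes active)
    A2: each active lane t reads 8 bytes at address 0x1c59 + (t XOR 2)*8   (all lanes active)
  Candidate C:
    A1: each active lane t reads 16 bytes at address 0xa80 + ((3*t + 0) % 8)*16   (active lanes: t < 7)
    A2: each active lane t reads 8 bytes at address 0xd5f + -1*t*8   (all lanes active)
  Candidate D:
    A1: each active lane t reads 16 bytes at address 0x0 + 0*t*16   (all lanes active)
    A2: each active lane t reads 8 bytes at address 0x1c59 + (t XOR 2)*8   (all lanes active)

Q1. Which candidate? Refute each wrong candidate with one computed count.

A: A2 gives 1 transaction, not 2
B: A1 gives 2 transactions, not 1
C: A2 gives 1 transaction, not 2
D: all counts match (1,2)

Answer: D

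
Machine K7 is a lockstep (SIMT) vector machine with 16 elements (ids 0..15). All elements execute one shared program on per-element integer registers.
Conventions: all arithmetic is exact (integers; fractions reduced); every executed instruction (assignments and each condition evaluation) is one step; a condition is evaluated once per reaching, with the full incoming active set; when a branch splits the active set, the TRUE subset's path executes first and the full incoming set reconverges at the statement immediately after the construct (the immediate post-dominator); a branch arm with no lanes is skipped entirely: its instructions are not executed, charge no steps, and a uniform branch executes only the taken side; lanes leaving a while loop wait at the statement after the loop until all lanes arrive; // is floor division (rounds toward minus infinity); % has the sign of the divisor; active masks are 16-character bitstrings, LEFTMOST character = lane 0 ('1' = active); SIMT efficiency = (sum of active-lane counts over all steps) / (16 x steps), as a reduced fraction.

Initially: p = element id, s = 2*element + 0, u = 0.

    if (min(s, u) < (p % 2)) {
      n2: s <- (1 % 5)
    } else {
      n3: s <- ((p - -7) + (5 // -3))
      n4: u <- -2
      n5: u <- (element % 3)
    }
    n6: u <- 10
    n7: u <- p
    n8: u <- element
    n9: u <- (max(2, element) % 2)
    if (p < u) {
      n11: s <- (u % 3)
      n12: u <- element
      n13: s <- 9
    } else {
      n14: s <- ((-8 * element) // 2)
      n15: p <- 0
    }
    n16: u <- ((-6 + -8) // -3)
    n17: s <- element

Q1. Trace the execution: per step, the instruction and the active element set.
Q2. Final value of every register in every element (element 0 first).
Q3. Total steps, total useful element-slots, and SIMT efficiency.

step 0: eval (min(s, u) < (p % 2))   1111111111111111
step 1: s <- (1 % 5)                 0101010101010101
step 2: s <- ((p - -7) + (5 // -3))  1010101010101010
step 3: u <- -2                      1010101010101010
step 4: u <- (element % 3)           1010101010101010
step 5: u <- 10                      1111111111111111
step 6: u <- p                       1111111111111111
step 7: u <- element                 1111111111111111
step 8: u <- (max(2, element) % 2)   1111111111111111
step 9: eval (p < u)                 1111111111111111
step 10: s <- ((-8 * element) // 2)   1111111111111111
step 11: p <- 0                       1111111111111111
step 12: u <- ((-6 + -8) // -3)       1111111111111111
step 13: s <- element                 1111111111111111

Answer: 14 steps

p: 0,0,0,0,0,0,0,0,0,0,0,0,0,0,0,0
s: 0,1,2,3,4,5,6,7,8,9,10,11,12,13,14,15
u: 4,4,4,4,4,4,4,4,4,4,4,4,4,4,4,4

steps = 14; useful = 192; efficiency = 192/224 = 6/7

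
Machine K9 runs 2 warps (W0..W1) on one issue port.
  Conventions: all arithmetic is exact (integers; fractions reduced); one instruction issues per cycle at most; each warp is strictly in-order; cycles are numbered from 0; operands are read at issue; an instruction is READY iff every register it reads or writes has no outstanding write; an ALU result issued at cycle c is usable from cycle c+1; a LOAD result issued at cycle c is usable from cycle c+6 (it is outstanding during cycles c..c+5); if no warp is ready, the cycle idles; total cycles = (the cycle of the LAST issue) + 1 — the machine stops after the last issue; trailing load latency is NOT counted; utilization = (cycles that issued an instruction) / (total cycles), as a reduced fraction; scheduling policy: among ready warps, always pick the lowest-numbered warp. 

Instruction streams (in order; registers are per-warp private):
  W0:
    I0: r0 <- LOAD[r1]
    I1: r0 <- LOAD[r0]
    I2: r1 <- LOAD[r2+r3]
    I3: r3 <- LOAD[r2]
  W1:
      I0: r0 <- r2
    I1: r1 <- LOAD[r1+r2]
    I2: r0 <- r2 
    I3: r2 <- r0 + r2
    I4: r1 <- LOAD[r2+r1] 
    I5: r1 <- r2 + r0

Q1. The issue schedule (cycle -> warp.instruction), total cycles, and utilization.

cycle 0: W0.I0
cycle 1: W1.I0
cycle 2: W1.I1
cycle 3: W1.I2
cycle 4: W1.I3
cycle 5: idle
cycle 6: W0.I1
cycle 7: W0.I2
cycle 8: W0.I3
cycle 9: W1.I4
cycle 10: idle
cycle 11: idle
cycle 12: idle
cycle 13: idle
cycle 14: idle
cycle 15: W1.I5

Answer: 16 cycles, utilization 5/8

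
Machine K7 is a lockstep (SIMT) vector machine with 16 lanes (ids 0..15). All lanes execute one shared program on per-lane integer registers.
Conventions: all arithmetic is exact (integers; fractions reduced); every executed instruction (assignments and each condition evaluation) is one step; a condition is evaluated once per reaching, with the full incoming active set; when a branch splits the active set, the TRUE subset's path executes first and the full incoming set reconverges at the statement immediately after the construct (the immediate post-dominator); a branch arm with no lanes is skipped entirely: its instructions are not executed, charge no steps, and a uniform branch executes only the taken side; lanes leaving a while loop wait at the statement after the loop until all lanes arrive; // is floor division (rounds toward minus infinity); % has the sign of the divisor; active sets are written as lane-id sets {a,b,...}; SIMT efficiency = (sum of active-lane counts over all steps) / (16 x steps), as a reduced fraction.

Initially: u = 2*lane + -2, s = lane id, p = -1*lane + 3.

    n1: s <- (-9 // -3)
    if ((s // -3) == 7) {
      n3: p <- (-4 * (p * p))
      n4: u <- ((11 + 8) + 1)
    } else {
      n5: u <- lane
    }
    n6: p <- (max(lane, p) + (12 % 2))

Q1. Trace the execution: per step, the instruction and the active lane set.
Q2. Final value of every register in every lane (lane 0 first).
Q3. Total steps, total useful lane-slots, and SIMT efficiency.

step 0: s <- (-9 // -3)              {0,1,2,3,4,5,6,7,8,9,10,11,12,13,14,15}
step 1: eval ((s // -3) == 7)        {0,1,2,3,4,5,6,7,8,9,10,11,12,13,14,15}
step 2: u <- lane                    {0,1,2,3,4,5,6,7,8,9,10,11,12,13,14,15}
step 3: p <- (max(lane, p) + (12 % 2)) {0,1,2,3,4,5,6,7,8,9,10,11,12,13,14,15}

Answer: 4 steps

u: 0,1,2,3,4,5,6,7,8,9,10,11,12,13,14,15
s: 3,3,3,3,3,3,3,3,3,3,3,3,3,3,3,3
p: 3,2,2,3,4,5,6,7,8,9,10,11,12,13,14,15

steps = 4; useful = 64; efficiency = 64/64 = 1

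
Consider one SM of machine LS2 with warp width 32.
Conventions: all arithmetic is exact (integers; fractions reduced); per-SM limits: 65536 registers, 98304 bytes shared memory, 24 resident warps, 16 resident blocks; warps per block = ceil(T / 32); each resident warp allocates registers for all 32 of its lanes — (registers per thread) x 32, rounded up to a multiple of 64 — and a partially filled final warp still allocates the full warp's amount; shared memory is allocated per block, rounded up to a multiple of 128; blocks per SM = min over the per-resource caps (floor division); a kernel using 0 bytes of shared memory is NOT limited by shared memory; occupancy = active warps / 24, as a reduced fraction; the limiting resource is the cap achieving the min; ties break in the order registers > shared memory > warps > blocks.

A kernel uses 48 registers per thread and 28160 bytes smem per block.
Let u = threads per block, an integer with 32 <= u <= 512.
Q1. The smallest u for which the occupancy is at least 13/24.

Answer: u = 129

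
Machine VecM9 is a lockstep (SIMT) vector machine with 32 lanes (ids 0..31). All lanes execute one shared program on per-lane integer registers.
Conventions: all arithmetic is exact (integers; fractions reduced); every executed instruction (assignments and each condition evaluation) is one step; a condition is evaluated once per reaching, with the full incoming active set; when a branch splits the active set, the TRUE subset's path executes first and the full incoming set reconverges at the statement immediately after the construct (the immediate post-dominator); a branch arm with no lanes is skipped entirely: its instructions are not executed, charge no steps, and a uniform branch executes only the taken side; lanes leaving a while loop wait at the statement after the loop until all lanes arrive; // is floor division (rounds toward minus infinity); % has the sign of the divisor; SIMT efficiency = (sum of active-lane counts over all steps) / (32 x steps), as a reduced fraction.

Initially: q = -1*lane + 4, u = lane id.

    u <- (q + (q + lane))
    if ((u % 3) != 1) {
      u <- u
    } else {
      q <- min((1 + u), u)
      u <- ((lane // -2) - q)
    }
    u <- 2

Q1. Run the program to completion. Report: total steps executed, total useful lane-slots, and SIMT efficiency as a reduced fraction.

Answer: 6 steps, 139 useful, 139/192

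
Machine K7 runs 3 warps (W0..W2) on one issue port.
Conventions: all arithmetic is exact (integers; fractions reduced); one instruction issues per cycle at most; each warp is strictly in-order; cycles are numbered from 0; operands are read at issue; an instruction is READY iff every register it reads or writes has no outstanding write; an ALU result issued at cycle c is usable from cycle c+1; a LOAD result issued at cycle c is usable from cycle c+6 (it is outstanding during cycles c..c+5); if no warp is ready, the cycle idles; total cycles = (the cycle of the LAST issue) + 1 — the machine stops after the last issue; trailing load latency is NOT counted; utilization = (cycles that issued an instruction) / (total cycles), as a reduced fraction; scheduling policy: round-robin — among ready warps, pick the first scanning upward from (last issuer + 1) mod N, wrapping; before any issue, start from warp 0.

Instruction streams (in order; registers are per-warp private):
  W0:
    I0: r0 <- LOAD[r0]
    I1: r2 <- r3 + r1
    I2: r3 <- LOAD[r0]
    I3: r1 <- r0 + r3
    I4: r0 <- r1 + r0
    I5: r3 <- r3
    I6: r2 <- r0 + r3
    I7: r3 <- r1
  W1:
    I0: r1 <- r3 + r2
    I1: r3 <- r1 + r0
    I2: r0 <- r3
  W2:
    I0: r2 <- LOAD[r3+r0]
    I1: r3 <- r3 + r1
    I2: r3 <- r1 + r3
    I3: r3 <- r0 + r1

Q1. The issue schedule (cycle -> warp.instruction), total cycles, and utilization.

cycle 0: W0.I0
cycle 1: W1.I0
cycle 2: W2.I0
cycle 3: W0.I1
cycle 4: W1.I1
cycle 5: W2.I1
cycle 6: W0.I2
cycle 7: W1.I2
cycle 8: W2.I2
cycle 9: W2.I3
cycle 10: idle
cycle 11: idle
cycle 12: W0.I3
cycle 13: W0.I4
cycle 14: W0.I5
cycle 15: W0.I6
cycle 16: W0.I7

Answer: 17 cycles, utilization 15/17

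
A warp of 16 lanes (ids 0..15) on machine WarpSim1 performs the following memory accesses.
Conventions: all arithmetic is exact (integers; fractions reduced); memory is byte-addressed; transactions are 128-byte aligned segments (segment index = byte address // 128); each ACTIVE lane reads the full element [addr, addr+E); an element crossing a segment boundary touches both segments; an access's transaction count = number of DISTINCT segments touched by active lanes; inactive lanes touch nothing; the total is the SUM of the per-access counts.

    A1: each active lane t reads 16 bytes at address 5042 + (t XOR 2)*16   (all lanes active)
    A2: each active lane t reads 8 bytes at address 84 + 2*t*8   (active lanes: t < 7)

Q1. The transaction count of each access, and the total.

A1: 3 transactions
A2: 2 transactions

Answer: 3,2; total 5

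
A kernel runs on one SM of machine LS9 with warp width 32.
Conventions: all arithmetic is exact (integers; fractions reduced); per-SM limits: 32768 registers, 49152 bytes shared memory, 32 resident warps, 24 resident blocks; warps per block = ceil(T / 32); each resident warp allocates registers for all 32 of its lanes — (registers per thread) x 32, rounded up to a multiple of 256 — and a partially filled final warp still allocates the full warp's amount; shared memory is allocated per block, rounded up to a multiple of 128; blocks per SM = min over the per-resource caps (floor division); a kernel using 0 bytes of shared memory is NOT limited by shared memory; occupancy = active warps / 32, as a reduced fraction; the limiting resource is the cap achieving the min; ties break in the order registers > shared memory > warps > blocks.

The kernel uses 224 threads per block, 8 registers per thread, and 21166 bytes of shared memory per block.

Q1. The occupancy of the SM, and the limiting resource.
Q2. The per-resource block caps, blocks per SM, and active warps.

Answer: occupancy 7/16, limited by shared memory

registers: 18 blocks
shared memory: 2 blocks
warps: 4 blocks
blocks: 24 blocks

Answer: 2 blocks, 14 active warps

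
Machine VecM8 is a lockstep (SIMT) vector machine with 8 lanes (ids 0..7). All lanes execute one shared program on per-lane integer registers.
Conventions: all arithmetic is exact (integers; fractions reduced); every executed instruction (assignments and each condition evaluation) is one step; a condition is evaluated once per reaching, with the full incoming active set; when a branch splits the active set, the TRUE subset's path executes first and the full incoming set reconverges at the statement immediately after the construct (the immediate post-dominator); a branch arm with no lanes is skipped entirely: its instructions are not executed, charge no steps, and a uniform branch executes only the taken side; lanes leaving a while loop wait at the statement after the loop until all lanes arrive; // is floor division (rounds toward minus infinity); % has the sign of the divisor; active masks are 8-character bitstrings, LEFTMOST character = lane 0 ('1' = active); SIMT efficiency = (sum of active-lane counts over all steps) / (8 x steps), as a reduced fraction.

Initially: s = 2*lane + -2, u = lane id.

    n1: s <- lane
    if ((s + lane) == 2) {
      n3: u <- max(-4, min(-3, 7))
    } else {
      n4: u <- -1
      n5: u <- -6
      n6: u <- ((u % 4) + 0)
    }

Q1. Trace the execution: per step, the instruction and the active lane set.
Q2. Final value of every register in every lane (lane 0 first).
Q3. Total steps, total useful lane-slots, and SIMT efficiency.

step 0: s <- lane                    11111111
step 1: eval ((s + lane) == 2)       11111111
step 2: u <- max(-4, min(-3, 7))     01000000
step 3: u <- -1                      10111111
step 4: u <- -6                      10111111
step 5: u <- ((u % 4) + 0)           10111111

Answer: 6 steps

s: 0,1,2,3,4,5,6,7
u: 2,-3,2,2,2,2,2,2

steps = 6; useful = 38; efficiency = 38/48 = 19/24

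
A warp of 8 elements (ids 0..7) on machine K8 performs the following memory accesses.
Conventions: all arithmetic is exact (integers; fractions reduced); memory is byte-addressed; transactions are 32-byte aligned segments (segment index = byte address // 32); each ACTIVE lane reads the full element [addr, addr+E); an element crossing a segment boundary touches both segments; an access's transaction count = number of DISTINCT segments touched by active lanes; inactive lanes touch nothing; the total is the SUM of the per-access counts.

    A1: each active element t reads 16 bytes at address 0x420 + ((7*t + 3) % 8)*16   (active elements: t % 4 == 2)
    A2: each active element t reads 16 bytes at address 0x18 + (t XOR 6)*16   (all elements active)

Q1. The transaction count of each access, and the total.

A1: 2 transactions
A2: 5 transactions

Answer: 2,5; total 7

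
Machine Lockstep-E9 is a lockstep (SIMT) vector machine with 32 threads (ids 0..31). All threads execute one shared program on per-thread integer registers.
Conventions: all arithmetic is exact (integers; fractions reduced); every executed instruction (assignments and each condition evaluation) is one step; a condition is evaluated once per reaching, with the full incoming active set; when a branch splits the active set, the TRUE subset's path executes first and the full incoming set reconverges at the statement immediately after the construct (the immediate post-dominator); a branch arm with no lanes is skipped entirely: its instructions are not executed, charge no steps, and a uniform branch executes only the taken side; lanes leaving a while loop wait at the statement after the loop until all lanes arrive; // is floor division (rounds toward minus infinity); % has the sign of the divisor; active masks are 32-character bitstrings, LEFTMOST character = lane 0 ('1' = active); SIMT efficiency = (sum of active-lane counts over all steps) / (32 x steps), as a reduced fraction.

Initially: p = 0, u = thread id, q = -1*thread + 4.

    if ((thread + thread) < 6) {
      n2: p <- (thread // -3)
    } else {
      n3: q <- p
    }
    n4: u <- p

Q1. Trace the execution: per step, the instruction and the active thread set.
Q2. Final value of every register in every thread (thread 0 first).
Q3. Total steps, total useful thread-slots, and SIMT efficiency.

step 0: eval ((thread + thread) < 6) 11111111111111111111111111111111
step 1: p <- (thread // -3)          11100000000000000000000000000000
step 2: q <- p                       00011111111111111111111111111111
step 3: u <- p                       11111111111111111111111111111111

Answer: 4 steps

p: 0,-1,-1,0,0,0,0,0,0,0,0,0,0,0,0,0,0,0,0,0,0,0,0,0,0,0,0,0,0,0,0,0
u: 0,-1,-1,0,0,0,0,0,0,0,0,0,0,0,0,0,0,0,0,0,0,0,0,0,0,0,0,0,0,0,0,0
q: 4,3,2,0,0,0,0,0,0,0,0,0,0,0,0,0,0,0,0,0,0,0,0,0,0,0,0,0,0,0,0,0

steps = 4; useful = 96; efficiency = 96/128 = 3/4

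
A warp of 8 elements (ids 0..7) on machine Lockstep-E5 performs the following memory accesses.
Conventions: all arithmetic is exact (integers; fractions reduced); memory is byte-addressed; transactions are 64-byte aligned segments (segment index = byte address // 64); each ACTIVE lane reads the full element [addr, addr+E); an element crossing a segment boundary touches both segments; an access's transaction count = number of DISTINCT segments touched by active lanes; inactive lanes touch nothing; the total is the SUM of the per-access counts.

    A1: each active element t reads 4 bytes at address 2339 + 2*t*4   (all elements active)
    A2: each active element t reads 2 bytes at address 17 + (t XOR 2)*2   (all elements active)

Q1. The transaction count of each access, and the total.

A1: 2 transactions
A2: 1 transaction

Answer: 2,1; total 3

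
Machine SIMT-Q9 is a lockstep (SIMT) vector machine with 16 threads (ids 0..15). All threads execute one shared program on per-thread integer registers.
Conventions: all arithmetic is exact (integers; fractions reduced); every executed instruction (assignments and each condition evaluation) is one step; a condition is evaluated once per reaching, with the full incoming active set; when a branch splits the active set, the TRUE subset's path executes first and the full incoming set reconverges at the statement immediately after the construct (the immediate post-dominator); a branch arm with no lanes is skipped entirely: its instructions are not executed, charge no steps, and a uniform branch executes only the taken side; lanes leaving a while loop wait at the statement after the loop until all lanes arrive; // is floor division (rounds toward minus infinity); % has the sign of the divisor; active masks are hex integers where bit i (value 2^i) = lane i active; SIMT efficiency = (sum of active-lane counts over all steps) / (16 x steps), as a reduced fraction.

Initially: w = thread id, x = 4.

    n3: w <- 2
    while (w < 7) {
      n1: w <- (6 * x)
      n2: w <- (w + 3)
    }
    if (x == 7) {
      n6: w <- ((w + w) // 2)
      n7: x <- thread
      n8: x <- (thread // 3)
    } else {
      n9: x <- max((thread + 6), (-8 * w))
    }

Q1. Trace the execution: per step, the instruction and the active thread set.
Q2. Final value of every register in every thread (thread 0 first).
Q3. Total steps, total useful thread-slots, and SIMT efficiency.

step 0: w <- 2                       0xffff
step 1: eval (w < 7)                 0xffff
step 2: w <- (6 * x)                 0xffff
step 3: w <- (w + 3)                 0xffff
step 4: eval (w < 7)                 0xffff
step 5: eval (x == 7)                0xffff
step 6: x <- max((thread + 6), (-8 * w)) 0xffff

Answer: 7 steps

w: 27,27,27,27,27,27,27,27,27,27,27,27,27,27,27,27
x: 6,7,8,9,10,11,12,13,14,15,16,17,18,19,20,21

steps = 7; useful = 112; efficiency = 112/112 = 1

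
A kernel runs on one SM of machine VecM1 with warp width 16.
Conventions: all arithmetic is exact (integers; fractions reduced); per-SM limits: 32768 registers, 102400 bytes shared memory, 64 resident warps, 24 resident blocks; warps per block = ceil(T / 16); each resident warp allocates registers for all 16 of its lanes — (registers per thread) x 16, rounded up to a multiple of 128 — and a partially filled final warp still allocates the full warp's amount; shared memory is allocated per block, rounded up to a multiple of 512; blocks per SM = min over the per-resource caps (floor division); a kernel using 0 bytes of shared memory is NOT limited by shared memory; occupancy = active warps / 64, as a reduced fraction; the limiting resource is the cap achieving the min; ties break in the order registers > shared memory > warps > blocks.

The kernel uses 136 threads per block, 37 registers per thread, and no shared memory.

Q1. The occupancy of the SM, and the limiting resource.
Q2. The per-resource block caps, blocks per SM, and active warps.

Answer: occupancy 45/64, limited by registers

registers: 5 blocks
shared memory: no limit (kernel uses none)
warps: 7 blocks
blocks: 24 blocks

Answer: 5 blocks, 45 active warps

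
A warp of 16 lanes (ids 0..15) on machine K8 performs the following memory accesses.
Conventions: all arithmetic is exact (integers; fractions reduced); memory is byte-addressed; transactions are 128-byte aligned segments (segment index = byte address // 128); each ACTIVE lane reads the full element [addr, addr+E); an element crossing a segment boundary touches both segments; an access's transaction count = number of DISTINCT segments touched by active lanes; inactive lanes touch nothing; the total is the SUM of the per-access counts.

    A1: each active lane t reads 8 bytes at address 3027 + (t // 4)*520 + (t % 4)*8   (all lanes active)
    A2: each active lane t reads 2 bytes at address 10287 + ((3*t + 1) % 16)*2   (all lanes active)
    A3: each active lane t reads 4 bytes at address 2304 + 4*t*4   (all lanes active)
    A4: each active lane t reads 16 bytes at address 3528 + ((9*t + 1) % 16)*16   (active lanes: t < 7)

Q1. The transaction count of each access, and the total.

A1: 6 transactions
A2: 1 transaction
A3: 2 transactions
A4: 3 transactions

Answer: 6,1,2,3; total 12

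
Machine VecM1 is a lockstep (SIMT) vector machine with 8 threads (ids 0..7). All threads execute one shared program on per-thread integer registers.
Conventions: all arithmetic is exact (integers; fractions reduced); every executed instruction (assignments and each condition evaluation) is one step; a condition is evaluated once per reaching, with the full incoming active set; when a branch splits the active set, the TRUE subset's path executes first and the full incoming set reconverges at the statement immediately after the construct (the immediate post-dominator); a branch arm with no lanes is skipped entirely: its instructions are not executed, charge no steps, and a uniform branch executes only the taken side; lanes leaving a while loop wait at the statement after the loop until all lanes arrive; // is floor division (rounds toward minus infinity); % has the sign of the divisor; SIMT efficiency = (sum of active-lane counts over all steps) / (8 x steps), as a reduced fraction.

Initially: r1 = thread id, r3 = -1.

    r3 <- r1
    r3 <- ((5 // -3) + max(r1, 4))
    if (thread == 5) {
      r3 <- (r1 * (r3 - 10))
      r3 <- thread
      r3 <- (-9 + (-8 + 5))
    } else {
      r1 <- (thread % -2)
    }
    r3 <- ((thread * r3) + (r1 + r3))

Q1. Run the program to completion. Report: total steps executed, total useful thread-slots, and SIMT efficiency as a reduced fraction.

Answer: 8 steps, 42 useful, 21/32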